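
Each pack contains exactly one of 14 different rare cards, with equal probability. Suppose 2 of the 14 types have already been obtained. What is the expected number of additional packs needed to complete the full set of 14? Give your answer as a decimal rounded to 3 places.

43.445

Starting from 2 distinct types, each trial gives a new one with probability (14−i)/14 when i types are held, so the wait for the next new type is 14/(14−i).
E = 14/12 + 14/11 + 14/10 + 14/9 + 14/8 + 14/7 + 14/6 + 14/5 + 14/4 + 14/3 + 14/2 + 14/1 = 86021/1980 ≈ 43.445.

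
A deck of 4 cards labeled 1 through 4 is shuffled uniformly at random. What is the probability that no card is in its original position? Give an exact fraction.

3/8

This is the derangement probability: permutations of 4 with no fixed point.
D(4) = 4! · (1 − 1/1! + 1/2! − ··· + (−1)^4/4!) = 9.
P = 9/24 = 3/8.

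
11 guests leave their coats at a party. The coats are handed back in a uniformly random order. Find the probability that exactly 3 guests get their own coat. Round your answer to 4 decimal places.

Choose which 3 of the 11 are fixed: C(11,3) = 165 ways.
The remaining 8 must have no fixed point: D(8) = 14833.
P = 165·14833/39916800 = 2119/34560 ≈ 0.0613.

0.0613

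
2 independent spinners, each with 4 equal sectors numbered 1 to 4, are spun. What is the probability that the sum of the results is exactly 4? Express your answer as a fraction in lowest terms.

3/16

There are 4^2 = 16 equally likely outcomes.
The number of ordered 2-tuples from {1,…,4} summing to 4 is 3.
P(sum = 4) = 3/16.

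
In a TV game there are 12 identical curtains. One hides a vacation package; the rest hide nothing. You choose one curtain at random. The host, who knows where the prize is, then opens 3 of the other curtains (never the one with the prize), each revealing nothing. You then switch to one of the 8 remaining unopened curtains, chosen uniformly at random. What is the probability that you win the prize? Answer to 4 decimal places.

Your original curtain holds the prize with probability 1/12, so the other 11 collectively hold it with probability 11/12.
The host can always find 3 empty curtains to open, so the reveals don't change that 11/12; it is now spread over the 8 remaining unopened curtains.
P(win by switching) = (11/12) · (1/8) = 11/96 ≈ 0.1146.

0.1146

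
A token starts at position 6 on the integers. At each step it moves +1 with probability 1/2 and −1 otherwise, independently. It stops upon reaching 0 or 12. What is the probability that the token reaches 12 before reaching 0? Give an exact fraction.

With a fair step, P(i) = ½P(i−1) + ½P(i+1) with P(0)=0, P(12)=1 has the linear solution P(i) = i/12.
P(6) = 6/12 = 1/2.

1/2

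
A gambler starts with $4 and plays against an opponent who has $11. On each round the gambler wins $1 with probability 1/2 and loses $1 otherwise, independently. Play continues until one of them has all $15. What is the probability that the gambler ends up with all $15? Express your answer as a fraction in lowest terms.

With a fair step, P(i) = ½P(i−1) + ½P(i+1) with P(0)=0, P(15)=1 has the linear solution P(i) = i/15.
P(4) = 4/15.

4/15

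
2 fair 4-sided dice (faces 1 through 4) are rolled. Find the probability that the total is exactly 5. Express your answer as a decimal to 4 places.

0.2500

There are 4^2 = 16 equally likely outcomes.
The number of ordered 2-tuples from {1,…,4} summing to 5 is 4.
P(sum = 5) = 4/16 = 1/4 ≈ 0.2500.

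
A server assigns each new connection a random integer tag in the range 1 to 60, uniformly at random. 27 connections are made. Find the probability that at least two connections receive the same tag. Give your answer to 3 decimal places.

0.999

It's easier to compute the probability that all 27 are distinct.
P(all distinct) = 60/60 · 59/60 · ··· · 34/60 ≈ 0.001.
So the probability of at least one match is 1 − 0.001 = 0.999.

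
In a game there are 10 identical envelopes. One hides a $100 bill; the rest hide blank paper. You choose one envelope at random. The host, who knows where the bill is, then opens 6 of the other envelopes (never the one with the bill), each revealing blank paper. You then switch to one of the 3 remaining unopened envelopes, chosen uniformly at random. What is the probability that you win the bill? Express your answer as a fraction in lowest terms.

3/10

Your original envelope holds the bill with probability 1/10, so the other 9 collectively hold it with probability 9/10.
The host can always find 6 empty envelopes to open, so the reveals don't change that 9/10; it is now spread over the 3 remaining unopened envelopes.
P(win by switching) = (9/10) · (1/3) = 3/10.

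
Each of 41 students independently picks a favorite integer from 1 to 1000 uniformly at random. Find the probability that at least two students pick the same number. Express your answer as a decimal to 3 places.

0.565

It's easier to compute the probability that all 41 are distinct.
P(all distinct) = 1000/1000 · 999/1000 · ··· · 960/1000 ≈ 0.435.
So the probability of at least one match is 1 − 0.435 = 0.565.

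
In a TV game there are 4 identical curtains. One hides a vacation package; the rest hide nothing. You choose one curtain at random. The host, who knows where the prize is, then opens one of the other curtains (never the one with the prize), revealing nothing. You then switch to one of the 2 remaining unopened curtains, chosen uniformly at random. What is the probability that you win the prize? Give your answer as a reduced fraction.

Your original curtain holds the prize with probability 1/4, so the other 3 collectively hold it with probability 3/4.
The host can always find an empty curtain to open, so this doesn't change that 3/4; it is now spread over the 2 remaining unopened curtains.
P(win by switching) = (3/4) · (1/2) = 3/8.

3/8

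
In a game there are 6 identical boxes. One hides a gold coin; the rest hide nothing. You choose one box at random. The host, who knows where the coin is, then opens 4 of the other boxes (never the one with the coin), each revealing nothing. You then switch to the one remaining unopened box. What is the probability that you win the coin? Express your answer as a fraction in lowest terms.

Your original box holds the coin with probability 1/6, so the other 5 collectively hold it with probability 5/6.
The host can always find 4 empty boxes to open, so the reveals don't change that 5/6; it is now spread over the 1 remaining unopened box.
P(win by switching) = (5/6) · (1/1) = 5/6.

5/6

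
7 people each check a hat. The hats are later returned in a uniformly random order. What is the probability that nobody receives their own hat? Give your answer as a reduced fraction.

103/280

This is the derangement probability: permutations of 7 with no fixed point.
D(7) = 7! · (1 − 1/1! + 1/2! − ··· + (−1)^7/7!) = 1854.
P = 1854/5040 = 103/280.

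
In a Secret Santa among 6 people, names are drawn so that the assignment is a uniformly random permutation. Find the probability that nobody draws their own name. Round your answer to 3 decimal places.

0.368

This is the derangement probability: permutations of 6 with no fixed point.
D(6) = 6! · (1 − 1/1! + 1/2! − ··· + (−1)^6/6!) = 265.
P = 265/720 = 53/144 ≈ 0.368.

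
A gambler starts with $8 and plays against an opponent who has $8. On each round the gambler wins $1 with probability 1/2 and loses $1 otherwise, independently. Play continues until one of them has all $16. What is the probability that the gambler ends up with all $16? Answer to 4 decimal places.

0.5000

With a fair step, P(i) = ½P(i−1) + ½P(i+1) with P(0)=0, P(16)=1 has the linear solution P(i) = i/16.
P(8) = 8/16 = 1/2 ≈ 0.5000.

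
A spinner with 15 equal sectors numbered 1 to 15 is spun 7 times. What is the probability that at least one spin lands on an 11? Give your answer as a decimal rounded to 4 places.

P(no spin lands on an 11) = (14/15)^7 ≈ 0.6170.
P(at least one) = 1 − 0.6170 = 0.3830.

0.3830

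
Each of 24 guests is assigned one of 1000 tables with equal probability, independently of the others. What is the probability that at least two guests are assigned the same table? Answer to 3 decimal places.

0.243

It's easier to compute the probability that all 24 are distinct.
P(all distinct) = 1000/1000 · 999/1000 · ··· · 977/1000 ≈ 0.757.
So the probability of at least one match is 1 − 0.757 = 0.243.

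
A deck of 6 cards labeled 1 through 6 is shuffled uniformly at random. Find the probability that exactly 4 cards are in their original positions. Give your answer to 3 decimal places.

Choose which 4 of the 6 are fixed: C(6,4) = 15 ways.
The remaining 2 must have no fixed point: D(2) = 1.
P = 15·1/720 = 1/48 ≈ 0.021.

0.021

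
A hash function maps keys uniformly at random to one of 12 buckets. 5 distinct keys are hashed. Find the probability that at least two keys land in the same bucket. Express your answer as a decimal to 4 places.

0.6181

It's easier to compute the probability that all 5 are distinct.
P(all distinct) = 12/12 · 11/12 · ··· · 8/12 ≈ 0.3819.
So the probability of at least one match is 1 − 0.3819 = 0.6181.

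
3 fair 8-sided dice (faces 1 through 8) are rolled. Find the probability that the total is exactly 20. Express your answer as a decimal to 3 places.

There are 8^3 = 512 equally likely outcomes.
The number of ordered 3-tuples from {1,…,8} summing to 20 is 15.
P(sum = 20) = 15/512 ≈ 0.029.

0.029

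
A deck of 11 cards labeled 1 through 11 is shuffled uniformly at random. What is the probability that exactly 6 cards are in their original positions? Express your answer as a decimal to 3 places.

Choose which 6 of the 11 are fixed: C(11,6) = 462 ways.
The remaining 5 must have no fixed point: D(5) = 44.
P = 462·44/39916800 = 11/21600 ≈ 0.001.

0.001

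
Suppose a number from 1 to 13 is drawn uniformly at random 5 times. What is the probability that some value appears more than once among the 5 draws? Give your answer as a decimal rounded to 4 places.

0.5840

P(all 5 different) = 13/13 · 12/13 · ··· · 9/13 ≈ 0.4160.
P(at least two equal) = 1 − 0.4160 = 0.5840.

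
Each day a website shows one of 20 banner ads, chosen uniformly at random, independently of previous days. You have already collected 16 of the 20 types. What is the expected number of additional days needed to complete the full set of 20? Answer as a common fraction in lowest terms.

Starting from 16 distinct types, each trial gives a new one with probability (20−i)/20 when i types are held, so the wait for the next new type is 20/(20−i).
E = 20/4 + 20/3 + 20/2 + 20/1 = 125/3.

125/3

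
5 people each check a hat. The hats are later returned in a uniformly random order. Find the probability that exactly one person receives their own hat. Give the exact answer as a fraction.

Choose which one is fixed: C(5,1) = 5 ways.
The remaining 4 must have no fixed point: D(4) = 9.
P = 5·9/120 = 3/8.

3/8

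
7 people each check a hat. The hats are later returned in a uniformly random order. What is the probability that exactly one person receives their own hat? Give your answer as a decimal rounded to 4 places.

Choose which one is fixed: C(7,1) = 7 ways.
The remaining 6 must have no fixed point: D(6) = 265.
P = 7·265/5040 = 53/144 ≈ 0.3681.

0.3681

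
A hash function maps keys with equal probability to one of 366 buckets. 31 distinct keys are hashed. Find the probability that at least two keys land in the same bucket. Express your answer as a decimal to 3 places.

0.729

It's easier to compute the probability that all 31 are distinct.
P(all distinct) = 366/366 · 365/366 · ··· · 336/366 ≈ 0.271.
So the probability of at least one match is 1 − 0.271 = 0.729.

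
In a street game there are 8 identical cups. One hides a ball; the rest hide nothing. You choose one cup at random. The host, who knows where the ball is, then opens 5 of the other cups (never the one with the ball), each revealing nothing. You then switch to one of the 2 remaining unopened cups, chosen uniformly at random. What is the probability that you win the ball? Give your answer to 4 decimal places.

0.4375

Your original cup holds the ball with probability 1/8, so the other 7 collectively hold it with probability 7/8.
The host can always find 5 empty cups to open, so the reveals don't change that 7/8; it is now spread over the 2 remaining unopened cups.
P(win by switching) = (7/8) · (1/2) = 7/16 ≈ 0.4375.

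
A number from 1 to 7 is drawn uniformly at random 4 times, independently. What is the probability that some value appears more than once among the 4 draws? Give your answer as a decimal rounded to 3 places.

0.650

P(all 4 different) = 7/7 · 6/7 · ··· · 4/7 ≈ 0.350.
P(at least two equal) = 1 − 0.350 = 0.650.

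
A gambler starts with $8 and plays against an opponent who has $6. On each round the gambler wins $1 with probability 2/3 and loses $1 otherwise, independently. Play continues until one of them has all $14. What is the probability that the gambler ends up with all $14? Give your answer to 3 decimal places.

Let r = q/p = (1/3)/(2/3) = 1/2. The recurrence P(i) = p·P(i+1) + q·P(i−1) with P(0)=0, P(14)=1 gives P(i) = (1 − r^i)/(1 − r^14).
P(8) = (1 − (1/2)^8) / (1 − (1/2)^14) = 5440/5461 ≈ 0.996.

0.996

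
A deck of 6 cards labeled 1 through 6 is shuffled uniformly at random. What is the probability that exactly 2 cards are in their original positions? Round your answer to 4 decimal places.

0.1875

Choose which 2 of the 6 are fixed: C(6,2) = 15 ways.
The remaining 4 must have no fixed point: D(4) = 9.
P = 15·9/720 = 3/16 ≈ 0.1875.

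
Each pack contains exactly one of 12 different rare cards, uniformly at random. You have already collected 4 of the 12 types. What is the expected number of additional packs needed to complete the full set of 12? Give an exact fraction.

Starting from 4 distinct types, each trial gives a new one with probability (12−i)/12 when i types are held, so the wait for the next new type is 12/(12−i).
E = 12/8 + 12/7 + 12/6 + 12/5 + 12/4 + 12/3 + 12/2 + 12/1 = 2283/70.

2283/70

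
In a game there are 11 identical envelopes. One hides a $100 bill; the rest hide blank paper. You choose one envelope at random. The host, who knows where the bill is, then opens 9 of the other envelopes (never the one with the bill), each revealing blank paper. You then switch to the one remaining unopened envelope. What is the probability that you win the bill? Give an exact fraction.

10/11

Your original envelope holds the bill with probability 1/11, so the other 10 collectively hold it with probability 10/11.
The host can always find 9 empty envelopes to open, so the reveals don't change that 10/11; it is now spread over the 1 remaining unopened envelope.
P(win by switching) = (10/11) · (1/1) = 10/11.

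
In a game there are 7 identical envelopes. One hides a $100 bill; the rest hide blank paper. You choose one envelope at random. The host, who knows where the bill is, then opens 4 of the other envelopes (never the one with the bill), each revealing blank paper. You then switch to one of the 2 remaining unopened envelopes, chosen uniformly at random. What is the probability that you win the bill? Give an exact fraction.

Your original envelope holds the bill with probability 1/7, so the other 6 collectively hold it with probability 6/7.
The host can always find 4 empty envelopes to open, so the reveals don't change that 6/7; it is now spread over the 2 remaining unopened envelopes.
P(win by switching) = (6/7) · (1/2) = 3/7.

3/7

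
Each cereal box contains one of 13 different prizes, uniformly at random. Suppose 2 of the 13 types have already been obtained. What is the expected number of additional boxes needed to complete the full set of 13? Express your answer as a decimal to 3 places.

39.258

Starting from 2 distinct types, each trial gives a new one with probability (13−i)/13 when i types are held, so the wait for the next new type is 13/(13−i).
E = 13/11 + 13/10 + 13/9 + 13/8 + 13/7 + 13/6 + 13/5 + 13/4 + 13/3 + 13/2 + 13/1 = 1088243/27720 ≈ 39.258.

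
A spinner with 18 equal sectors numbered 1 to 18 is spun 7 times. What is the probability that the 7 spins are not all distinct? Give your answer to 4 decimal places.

0.7380

P(all 7 different) = 18/18 · 17/18 · ··· · 12/18 ≈ 0.2620.
P(at least two equal) = 1 − 0.2620 = 0.7380.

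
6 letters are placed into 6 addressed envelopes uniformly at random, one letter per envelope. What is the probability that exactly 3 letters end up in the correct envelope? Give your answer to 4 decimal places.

Choose which 3 of the 6 are fixed: C(6,3) = 20 ways.
The remaining 3 must have no fixed point: D(3) = 2.
P = 20·2/720 = 1/18 ≈ 0.0556.

0.0556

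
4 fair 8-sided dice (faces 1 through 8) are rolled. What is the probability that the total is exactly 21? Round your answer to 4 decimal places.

0.0693

There are 8^4 = 4096 equally likely outcomes.
The number of ordered 4-tuples from {1,…,8} summing to 21 is 284.
P(sum = 21) = 284/4096 = 71/1024 ≈ 0.0693.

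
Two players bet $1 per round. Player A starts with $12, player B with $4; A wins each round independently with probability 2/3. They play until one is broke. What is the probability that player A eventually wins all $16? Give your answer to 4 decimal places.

0.9998

Let r = q/p = (1/3)/(2/3) = 1/2. The recurrence P(i) = p·P(i+1) + q·P(i−1) with P(0)=0, P(16)=1 gives P(i) = (1 − r^i)/(1 − r^16).
P(12) = (1 − (1/2)^12) / (1 − (1/2)^16) = 4368/4369 ≈ 0.9998.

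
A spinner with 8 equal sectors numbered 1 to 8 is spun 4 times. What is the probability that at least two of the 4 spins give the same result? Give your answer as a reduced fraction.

151/256

P(all 4 different) = 8/8 · 7/8 · ··· · 5/8 = 105/256.
P(at least two equal) = 1 − 105/256 = 151/256.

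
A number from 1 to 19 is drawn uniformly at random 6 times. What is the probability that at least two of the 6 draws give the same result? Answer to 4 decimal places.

0.5848

P(all 6 different) = 19/19 · 18/19 · ··· · 14/19 ≈ 0.4152.
P(at least two equal) = 1 − 0.4152 = 0.5848.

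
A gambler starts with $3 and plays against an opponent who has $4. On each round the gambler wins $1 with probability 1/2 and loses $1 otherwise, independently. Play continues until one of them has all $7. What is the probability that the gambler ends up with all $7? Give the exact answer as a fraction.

With a fair step, P(i) = ½P(i−1) + ½P(i+1) with P(0)=0, P(7)=1 has the linear solution P(i) = i/7.
P(3) = 3/7.

3/7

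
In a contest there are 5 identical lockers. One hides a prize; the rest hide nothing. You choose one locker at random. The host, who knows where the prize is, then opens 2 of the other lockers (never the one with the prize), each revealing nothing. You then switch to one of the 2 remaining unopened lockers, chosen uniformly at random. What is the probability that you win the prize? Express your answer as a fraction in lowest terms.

Your original locker holds the prize with probability 1/5, so the other 4 collectively hold it with probability 4/5.
The host can always find 2 empty lockers to open, so the reveals don't change that 4/5; it is now spread over the 2 remaining unopened lockers.
P(win by switching) = (4/5) · (1/2) = 2/5.

2/5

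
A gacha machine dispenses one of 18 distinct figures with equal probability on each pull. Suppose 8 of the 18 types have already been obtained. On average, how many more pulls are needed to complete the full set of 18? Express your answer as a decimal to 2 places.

52.72

Starting from 8 distinct types, each trial gives a new one with probability (18−i)/18 when i types are held, so the wait for the next new type is 18/(18−i).
E = 18/10 + 18/9 + 18/8 + 18/7 + 18/6 + 18/5 + 18/4 + 18/3 + 18/2 + 18/1 = 7381/140 ≈ 52.72.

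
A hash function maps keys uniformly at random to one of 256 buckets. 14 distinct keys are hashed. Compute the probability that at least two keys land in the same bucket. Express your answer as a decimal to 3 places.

It's easier to compute the probability that all 14 are distinct.
P(all distinct) = 256/256 · 255/256 · ··· · 243/256 ≈ 0.696.
So the probability of at least one match is 1 − 0.696 = 0.304.

0.304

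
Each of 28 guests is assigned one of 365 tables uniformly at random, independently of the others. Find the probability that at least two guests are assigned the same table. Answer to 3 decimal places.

It's easier to compute the probability that all 28 are distinct.
P(all distinct) = 365/365 · 364/365 · ··· · 338/365 ≈ 0.346.
So the probability of at least one match is 1 − 0.346 = 0.654.

0.654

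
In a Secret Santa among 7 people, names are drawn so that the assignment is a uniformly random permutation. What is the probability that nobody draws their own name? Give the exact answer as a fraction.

This is the derangement probability: permutations of 7 with no fixed point.
D(7) = 7! · (1 − 1/1! + 1/2! − ··· + (−1)^7/7!) = 1854.
P = 1854/5040 = 103/280.

103/280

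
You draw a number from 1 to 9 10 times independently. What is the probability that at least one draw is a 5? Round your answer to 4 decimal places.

P(no draw is a 5) = (8/9)^10 ≈ 0.3079.
P(at least one) = 1 − 0.3079 = 0.6921.

0.6921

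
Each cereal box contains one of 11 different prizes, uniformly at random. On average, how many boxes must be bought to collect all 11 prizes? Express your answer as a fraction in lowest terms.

After i distinct types are collected, each trial gives a new one with probability (11−i)/11, so the expected wait for the next new type is 11/(11−i).
E = 11/11 + 11/10 + 11/9 + 11/8 + 11/7 + 11/6 + 11/5 + 11/4 + 11/3 + 11/2 + 11/1 = 83711/2520.

83711/2520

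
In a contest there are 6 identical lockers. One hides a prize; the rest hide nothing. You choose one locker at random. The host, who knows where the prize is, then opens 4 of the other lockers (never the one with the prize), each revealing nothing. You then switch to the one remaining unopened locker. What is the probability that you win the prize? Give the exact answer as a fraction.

Your original locker holds the prize with probability 1/6, so the other 5 collectively hold it with probability 5/6.
The host can always find 4 empty lockers to open, so the reveals don't change that 5/6; it is now spread over the 1 remaining unopened locker.
P(win by switching) = (5/6) · (1/1) = 5/6.

5/6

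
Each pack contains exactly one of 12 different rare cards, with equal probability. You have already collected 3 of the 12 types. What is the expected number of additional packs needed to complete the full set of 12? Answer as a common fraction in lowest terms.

7129/210

Starting from 3 distinct types, each trial gives a new one with probability (12−i)/12 when i types are held, so the wait for the next new type is 12/(12−i).
E = 12/9 + 12/8 + 12/7 + 12/6 + 12/5 + 12/4 + 12/3 + 12/2 + 12/1 = 7129/210.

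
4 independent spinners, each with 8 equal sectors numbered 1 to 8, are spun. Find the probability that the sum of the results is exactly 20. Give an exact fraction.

There are 8^4 = 4096 equally likely outcomes.
The number of ordered 4-tuples from {1,…,8} summing to 20 is 315.
P(sum = 20) = 315/4096.

315/4096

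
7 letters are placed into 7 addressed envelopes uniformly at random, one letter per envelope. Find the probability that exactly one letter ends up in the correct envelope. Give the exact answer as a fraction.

Choose which one is fixed: C(7,1) = 7 ways.
The remaining 6 must have no fixed point: D(6) = 265.
P = 7·265/5040 = 53/144.

53/144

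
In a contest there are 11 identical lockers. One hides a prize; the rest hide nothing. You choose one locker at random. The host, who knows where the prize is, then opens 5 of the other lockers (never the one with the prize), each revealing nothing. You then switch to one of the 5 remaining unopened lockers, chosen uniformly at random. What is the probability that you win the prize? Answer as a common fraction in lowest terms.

Your original locker holds the prize with probability 1/11, so the other 10 collectively hold it with probability 10/11.
The host can always find 5 empty lockers to open, so the reveals don't change that 10/11; it is now spread over the 5 remaining unopened lockers.
P(win by switching) = (10/11) · (1/5) = 2/11.

2/11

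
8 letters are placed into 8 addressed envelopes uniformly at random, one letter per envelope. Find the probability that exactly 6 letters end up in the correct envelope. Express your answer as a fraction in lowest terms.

1/1440

Choose which 6 of the 8 are fixed: C(8,6) = 28 ways.
The remaining 2 must have no fixed point: D(2) = 1.
P = 28·1/40320 = 1/1440.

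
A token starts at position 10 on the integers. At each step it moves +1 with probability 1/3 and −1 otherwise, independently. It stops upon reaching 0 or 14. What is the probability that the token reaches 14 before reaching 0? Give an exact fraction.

Let r = q/p = (2/3)/(1/3) = 2. The recurrence P(i) = p·P(i+1) + q·P(i−1) with P(0)=0, P(14)=1 gives P(i) = (1 − r^i)/(1 − r^14).
P(10) = (1 − (2)^10) / (1 − (2)^14) = 341/5461.

341/5461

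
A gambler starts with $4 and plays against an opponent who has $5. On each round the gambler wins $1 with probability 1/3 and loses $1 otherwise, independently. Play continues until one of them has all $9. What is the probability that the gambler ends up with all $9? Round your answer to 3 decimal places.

Let r = q/p = (2/3)/(1/3) = 2. The recurrence P(i) = p·P(i+1) + q·P(i−1) with P(0)=0, P(9)=1 gives P(i) = (1 − r^i)/(1 − r^9).
P(4) = (1 − (2)^4) / (1 − (2)^9) = 15/511 ≈ 0.029.

0.029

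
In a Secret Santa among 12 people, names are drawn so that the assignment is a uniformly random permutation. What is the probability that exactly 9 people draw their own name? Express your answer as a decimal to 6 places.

Choose which 9 of the 12 are fixed: C(12,9) = 220 ways.
The remaining 3 must have no fixed point: D(3) = 2.
P = 220·2/479001600 = 1/1088640 ≈ 0.000001.

0.000001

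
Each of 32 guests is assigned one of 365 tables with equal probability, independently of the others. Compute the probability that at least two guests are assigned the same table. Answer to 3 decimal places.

0.753

It's easier to compute the probability that all 32 are distinct.
P(all distinct) = 365/365 · 364/365 · ··· · 334/365 ≈ 0.247.
So the probability of at least one match is 1 − 0.247 = 0.753.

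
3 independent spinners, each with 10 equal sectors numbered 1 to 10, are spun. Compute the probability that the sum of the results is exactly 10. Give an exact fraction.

9/250

There are 10^3 = 1000 equally likely outcomes.
The number of ordered 3-tuples from {1,…,10} summing to 10 is 36.
P(sum = 10) = 36/1000 = 9/250.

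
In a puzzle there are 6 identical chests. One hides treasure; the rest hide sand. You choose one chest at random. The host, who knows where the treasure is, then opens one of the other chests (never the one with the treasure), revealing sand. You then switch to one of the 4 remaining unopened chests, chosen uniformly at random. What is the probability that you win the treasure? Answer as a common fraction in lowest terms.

Your original chest holds the treasure with probability 1/6, so the other 5 collectively hold it with probability 5/6.
The host can always find an empty chest to open, so this doesn't change that 5/6; it is now spread over the 4 remaining unopened chests.
P(win by switching) = (5/6) · (1/4) = 5/24.

5/24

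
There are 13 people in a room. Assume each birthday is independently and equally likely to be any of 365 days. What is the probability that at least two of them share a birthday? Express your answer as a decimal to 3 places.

0.194

It's easier to compute the probability that all 13 are distinct.
P(all distinct) = 365/365 · 364/365 · ··· · 353/365 ≈ 0.806.
So the probability of at least one match is 1 − 0.806 = 0.194.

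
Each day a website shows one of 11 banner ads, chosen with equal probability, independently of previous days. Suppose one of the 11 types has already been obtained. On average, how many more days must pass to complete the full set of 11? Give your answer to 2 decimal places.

Starting from 1 distinct type, each trial gives a new one with probability (11−i)/11 when i types are held, so the wait for the next new type is 11/(11−i).
E = 11/10 + 11/9 + 11/8 + 11/7 + 11/6 + 11/5 + 11/4 + 11/3 + 11/2 + 11/1 = 81191/2520 ≈ 32.22.

32.22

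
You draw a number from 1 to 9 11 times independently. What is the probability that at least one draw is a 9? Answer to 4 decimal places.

0.7263

P(no draw is a 9) = (8/9)^11 ≈ 0.2737.
P(at least one) = 1 − 0.2737 = 0.7263.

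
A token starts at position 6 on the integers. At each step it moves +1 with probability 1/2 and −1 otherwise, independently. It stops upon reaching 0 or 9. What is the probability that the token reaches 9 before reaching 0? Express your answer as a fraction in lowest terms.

With a fair step, P(i) = ½P(i−1) + ½P(i+1) with P(0)=0, P(9)=1 has the linear solution P(i) = i/9.
P(6) = 6/9 = 2/3.

2/3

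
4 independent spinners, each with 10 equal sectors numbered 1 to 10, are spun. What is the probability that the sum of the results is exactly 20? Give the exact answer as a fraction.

There are 10^4 = 10000 equally likely outcomes.
The number of ordered 4-tuples from {1,…,10} summing to 20 is 633.
P(sum = 20) = 633/10000.

633/10000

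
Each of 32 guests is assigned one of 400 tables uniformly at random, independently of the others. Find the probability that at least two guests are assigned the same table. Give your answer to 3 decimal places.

It's easier to compute the probability that all 32 are distinct.
P(all distinct) = 400/400 · 399/400 · ··· · 369/400 ≈ 0.280.
So the probability of at least one match is 1 − 0.280 = 0.720.

0.720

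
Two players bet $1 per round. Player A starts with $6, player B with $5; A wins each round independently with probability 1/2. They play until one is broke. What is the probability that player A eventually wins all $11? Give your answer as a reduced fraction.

6/11

With a fair step, P(i) = ½P(i−1) + ½P(i+1) with P(0)=0, P(11)=1 has the linear solution P(i) = i/11.
P(6) = 6/11.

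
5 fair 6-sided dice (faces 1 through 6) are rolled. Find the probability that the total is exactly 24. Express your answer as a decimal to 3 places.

There are 6^5 = 7776 equally likely outcomes.
The number of ordered 5-tuples from {1,…,6} summing to 24 is 205.
P(sum = 24) = 205/7776 ≈ 0.026.

0.026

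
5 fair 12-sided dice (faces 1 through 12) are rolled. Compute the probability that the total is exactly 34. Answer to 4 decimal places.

0.0493

There are 12^5 = 248832 equally likely outcomes.
The number of ordered 5-tuples from {1,…,12} summing to 34 is 12255.
P(sum = 34) = 12255/248832 = 4085/82944 ≈ 0.0493.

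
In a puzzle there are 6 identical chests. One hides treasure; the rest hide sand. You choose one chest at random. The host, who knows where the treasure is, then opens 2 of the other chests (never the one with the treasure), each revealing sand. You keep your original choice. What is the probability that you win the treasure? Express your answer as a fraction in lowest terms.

1/6

The host can always open 2 empty chests regardless of your choice, so the reveals give no information about your original chest.
P(win by staying) = 1/6.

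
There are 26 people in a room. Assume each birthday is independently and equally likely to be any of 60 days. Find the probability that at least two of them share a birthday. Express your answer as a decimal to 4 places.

0.9983

It's easier to compute the probability that all 26 are distinct.
P(all distinct) = 60/60 · 59/60 · ··· · 35/60 ≈ 0.0017.
So the probability of at least one match is 1 − 0.0017 = 0.9983.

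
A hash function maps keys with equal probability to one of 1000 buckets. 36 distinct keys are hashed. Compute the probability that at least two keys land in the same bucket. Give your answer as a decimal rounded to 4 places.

It's easier to compute the probability that all 36 are distinct.
P(all distinct) = 1000/1000 · 999/1000 · ··· · 965/1000 ≈ 0.5286.
So the probability of at least one match is 1 − 0.5286 = 0.4714.

0.4714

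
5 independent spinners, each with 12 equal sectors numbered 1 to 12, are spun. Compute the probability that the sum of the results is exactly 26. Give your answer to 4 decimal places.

0.0365

There are 12^5 = 248832 equally likely outcomes.
The number of ordered 5-tuples from {1,…,12} summing to 26 is 9075.
P(sum = 26) = 9075/248832 = 3025/82944 ≈ 0.0365.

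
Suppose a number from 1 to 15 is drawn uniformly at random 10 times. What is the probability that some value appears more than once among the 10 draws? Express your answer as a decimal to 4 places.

P(all 10 different) = 15/15 · 14/15 · ··· · 6/15 ≈ 0.0189.
P(at least two equal) = 1 − 0.0189 = 0.9811.

0.9811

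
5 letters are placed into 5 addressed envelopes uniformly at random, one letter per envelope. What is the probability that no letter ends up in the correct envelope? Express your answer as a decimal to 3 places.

This is the derangement probability: permutations of 5 with no fixed point.
D(5) = 5! · (1 − 1/1! + 1/2! − ··· + (−1)^5/5!) = 44.
P = 44/120 = 11/30 ≈ 0.367.

0.367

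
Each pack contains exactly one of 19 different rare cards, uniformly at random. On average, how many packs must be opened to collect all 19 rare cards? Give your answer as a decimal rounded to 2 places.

After i distinct types are collected, each trial gives a new one with probability (19−i)/19, so the expected wait for the next new type is 19/(19−i).
E = 19/19 + 19/18 + 19/17 + 19/16 + 19/15 + 19/14 + 19/13 + 19/12 + 19/11 + 19/10 + 19/9 + 19/8 + 19/7 + 19/6 + 19/5 + 19/4 + 19/3 + 19/2 + 19/1 = 275295799/4084080 ≈ 67.41.

67.41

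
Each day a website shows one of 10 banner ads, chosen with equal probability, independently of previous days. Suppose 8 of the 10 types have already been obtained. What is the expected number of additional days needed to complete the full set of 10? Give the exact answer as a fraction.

Starting from 8 distinct types, each trial gives a new one with probability (10−i)/10 when i types are held, so the wait for the next new type is 10/(10−i).
E = 10/2 + 10/1 = 15.

15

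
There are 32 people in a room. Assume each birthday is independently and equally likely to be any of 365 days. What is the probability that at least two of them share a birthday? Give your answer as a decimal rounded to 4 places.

0.7533

It's easier to compute the probability that all 32 are distinct.
P(all distinct) = 365/365 · 364/365 · ··· · 334/365 ≈ 0.2467.
So the probability of at least one match is 1 − 0.2467 = 0.7533.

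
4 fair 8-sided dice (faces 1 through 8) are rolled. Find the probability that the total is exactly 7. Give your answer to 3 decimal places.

0.005

There are 8^4 = 4096 equally likely outcomes.
The number of ordered 4-tuples from {1,…,8} summing to 7 is 20.
P(sum = 7) = 20/4096 = 5/1024 ≈ 0.005.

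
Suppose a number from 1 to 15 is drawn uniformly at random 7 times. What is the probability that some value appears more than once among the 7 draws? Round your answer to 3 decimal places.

0.810

P(all 7 different) = 15/15 · 14/15 · ··· · 9/15 ≈ 0.190.
P(at least two equal) = 1 − 0.190 = 0.810.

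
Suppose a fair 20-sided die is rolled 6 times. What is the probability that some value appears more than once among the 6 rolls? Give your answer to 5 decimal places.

P(all 6 different) = 20/20 · 19/20 · ··· · 15/20 ≈ 0.43605.
P(at least two equal) = 1 − 0.43605 = 0.56395.

0.56395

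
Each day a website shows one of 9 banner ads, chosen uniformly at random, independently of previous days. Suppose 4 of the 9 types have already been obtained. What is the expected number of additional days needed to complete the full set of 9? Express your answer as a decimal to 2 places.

Starting from 4 distinct types, each trial gives a new one with probability (9−i)/9 when i types are held, so the wait for the next new type is 9/(9−i).
E = 9/5 + 9/4 + 9/3 + 9/2 + 9/1 = 411/20 ≈ 20.55.

20.55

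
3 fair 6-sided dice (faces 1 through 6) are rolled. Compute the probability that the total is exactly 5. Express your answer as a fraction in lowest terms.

1/36

There are 6^3 = 216 equally likely outcomes.
The number of ordered 3-tuples from {1,…,6} summing to 5 is 6.
P(sum = 5) = 6/216 = 1/36.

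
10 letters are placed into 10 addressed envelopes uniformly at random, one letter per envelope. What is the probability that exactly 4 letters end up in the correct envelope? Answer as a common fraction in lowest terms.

53/3456

Choose which 4 of the 10 are fixed: C(10,4) = 210 ways.
The remaining 6 must have no fixed point: D(6) = 265.
P = 210·265/3628800 = 53/3456.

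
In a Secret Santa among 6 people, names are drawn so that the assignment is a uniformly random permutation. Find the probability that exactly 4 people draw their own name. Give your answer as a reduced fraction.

Choose which 4 of the 6 are fixed: C(6,4) = 15 ways.
The remaining 2 must have no fixed point: D(2) = 1.
P = 15·1/720 = 1/48.

1/48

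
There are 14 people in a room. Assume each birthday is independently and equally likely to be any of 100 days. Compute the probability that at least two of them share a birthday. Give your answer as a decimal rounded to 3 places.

It's easier to compute the probability that all 14 are distinct.
P(all distinct) = 100/100 · 99/100 · ··· · 87/100 ≈ 0.385.
So the probability of at least one match is 1 − 0.385 = 0.615.

0.615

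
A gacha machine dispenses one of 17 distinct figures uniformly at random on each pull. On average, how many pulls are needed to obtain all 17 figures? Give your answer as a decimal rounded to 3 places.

58.472

After i distinct types are collected, each trial gives a new one with probability (17−i)/17, so the expected wait for the next new type is 17/(17−i).
E = 17/17 + 17/16 + 17/15 + 17/14 + 17/13 + 17/12 + 17/11 + 17/10 + 17/9 + 17/8 + 17/7 + 17/6 + 17/5 + 17/4 + 17/3 + 17/2 + 17/1 = 42142223/720720 ≈ 58.472.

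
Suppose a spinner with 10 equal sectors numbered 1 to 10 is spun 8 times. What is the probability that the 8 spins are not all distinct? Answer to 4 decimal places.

0.9819

P(all 8 different) = 10/10 · 9/10 · ··· · 3/10 ≈ 0.0181.
P(at least two equal) = 1 − 0.0181 = 0.9819.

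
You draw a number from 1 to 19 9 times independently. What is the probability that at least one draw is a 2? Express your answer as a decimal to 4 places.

0.3853

P(no draw is a 2) = (18/19)^9 ≈ 0.6147.
P(at least one) = 1 − 0.6147 = 0.3853.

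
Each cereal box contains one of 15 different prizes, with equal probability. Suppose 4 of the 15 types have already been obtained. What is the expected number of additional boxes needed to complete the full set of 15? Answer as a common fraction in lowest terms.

83711/1848

Starting from 4 distinct types, each trial gives a new one with probability (15−i)/15 when i types are held, so the wait for the next new type is 15/(15−i).
E = 15/11 + 15/10 + 15/9 + 15/8 + 15/7 + 15/6 + 15/5 + 15/4 + 15/3 + 15/2 + 15/1 = 83711/1848.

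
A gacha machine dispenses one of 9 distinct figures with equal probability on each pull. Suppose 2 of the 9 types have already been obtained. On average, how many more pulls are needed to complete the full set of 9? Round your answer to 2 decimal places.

23.34

Starting from 2 distinct types, each trial gives a new one with probability (9−i)/9 when i types are held, so the wait for the next new type is 9/(9−i).
E = 9/7 + 9/6 + 9/5 + 9/4 + 9/3 + 9/2 + 9/1 = 3267/140 ≈ 23.34.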